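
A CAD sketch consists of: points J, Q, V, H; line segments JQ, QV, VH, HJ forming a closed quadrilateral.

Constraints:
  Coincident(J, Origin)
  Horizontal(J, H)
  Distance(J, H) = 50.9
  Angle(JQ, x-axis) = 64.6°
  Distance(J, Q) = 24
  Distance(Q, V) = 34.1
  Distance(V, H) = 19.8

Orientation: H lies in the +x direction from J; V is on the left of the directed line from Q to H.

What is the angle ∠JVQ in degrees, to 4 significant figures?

27.95°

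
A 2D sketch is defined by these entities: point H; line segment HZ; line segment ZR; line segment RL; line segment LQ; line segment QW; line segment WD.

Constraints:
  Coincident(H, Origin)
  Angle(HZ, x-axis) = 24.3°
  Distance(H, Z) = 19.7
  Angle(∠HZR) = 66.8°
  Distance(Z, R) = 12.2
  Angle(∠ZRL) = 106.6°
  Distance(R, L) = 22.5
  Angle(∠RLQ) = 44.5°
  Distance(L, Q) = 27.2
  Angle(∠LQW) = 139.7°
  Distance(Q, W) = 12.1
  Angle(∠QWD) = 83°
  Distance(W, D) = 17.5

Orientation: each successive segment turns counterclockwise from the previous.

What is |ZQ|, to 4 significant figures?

9.886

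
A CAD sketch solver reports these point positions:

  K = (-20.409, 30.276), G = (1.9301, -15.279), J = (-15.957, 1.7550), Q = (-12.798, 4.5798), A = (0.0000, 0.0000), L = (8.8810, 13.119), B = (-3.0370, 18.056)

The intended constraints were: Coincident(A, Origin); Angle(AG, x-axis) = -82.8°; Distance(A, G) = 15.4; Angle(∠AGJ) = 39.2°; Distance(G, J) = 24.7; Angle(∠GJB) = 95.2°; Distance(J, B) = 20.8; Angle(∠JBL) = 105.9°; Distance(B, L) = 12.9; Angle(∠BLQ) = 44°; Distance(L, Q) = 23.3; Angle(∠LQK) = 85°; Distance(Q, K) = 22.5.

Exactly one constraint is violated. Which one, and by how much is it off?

Distance(Q, K) = 22.5 — off by 4.30.

A = (0.00, 0.00) ✓; AG at -82.80° ✓; |AG| = 15.40 ✓; ∠AGJ = 39.20° ✓; |GJ| = 24.70 ✓; ∠GJB = 95.20° ✓; |JB| = 20.80 ✓; ∠JBL = 105.9° ✓; |BL| = 12.90 ✓; ∠BLQ = 44.00° ✓; |LQ| = 23.30 ✓; ∠LQK = 85.00° ✓; |QK| = 26.80 ✗.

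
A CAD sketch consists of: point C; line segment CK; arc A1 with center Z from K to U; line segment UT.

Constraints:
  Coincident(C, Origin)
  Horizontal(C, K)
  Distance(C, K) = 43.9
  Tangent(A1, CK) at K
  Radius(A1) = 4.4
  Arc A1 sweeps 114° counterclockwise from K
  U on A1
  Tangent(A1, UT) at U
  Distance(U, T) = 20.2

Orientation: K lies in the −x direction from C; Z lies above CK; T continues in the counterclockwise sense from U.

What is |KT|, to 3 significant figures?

25.0

On A1, K sits at bearing -90° from Z; a 114° counterclockwise sweep puts U at bearing 24°, so U = Z + 4.4·(cos 24°, sin 24°) = (-39.9, 6.19). A1 meets UT tangentially, so ZU is at right angles to UT, so UT runs along (−sin 24°, cos 24°); with |UT| = 20.2, T = (-48.1, 24.6). Then |KT| = |T − K| = 25.0.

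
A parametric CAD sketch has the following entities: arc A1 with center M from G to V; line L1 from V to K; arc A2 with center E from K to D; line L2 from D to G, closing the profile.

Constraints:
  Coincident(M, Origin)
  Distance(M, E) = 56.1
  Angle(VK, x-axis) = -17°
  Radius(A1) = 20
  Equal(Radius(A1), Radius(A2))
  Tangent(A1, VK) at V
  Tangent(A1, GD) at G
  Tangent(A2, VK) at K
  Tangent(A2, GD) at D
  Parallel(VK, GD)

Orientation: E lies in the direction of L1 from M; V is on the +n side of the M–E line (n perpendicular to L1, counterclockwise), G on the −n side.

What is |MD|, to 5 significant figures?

59.558

Tangency of A1 to both parallel lines with radius 20.0 puts V and G at M ± 20.0·n: V = (5.8474, 19.126), G = (-5.8474, -19.126). Equal radii place K and D the same way about E: K = E + 20.0·n = (59.496, 2.7240), D = E − 20.0·n = (47.801, -35.528). Then |MD| = |D − M| = 59.558.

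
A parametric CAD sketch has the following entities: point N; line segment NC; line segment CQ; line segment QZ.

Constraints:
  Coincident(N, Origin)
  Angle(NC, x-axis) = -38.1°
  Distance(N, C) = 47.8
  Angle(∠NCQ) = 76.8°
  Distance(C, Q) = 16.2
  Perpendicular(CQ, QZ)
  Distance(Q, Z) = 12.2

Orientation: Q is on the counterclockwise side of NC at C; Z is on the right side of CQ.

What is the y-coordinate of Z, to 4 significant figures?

-19.94

N is at the origin; NC runs at -38.1° with length 47.8, so C = 47.8·(cos -38.1°, sin -38.1°) = (37.62, -29.49). ∠NCQ = 76.8°, so CQ runs at -38.1° + (180° − 76.8°) = 65.10° from the x-axis; with |CQ| = 16.2, Q = C + 16.2·(cos 65.10°, sin 65.10°) = (44.44, -14.80). The perpendicularity gives QZ at right angles to CQ; with |QZ| = 12.2 on the right of CQ, Z = Q + 12.2·(0.9070, -0.4210) = (55.50, -19.94). So Z.y = -19.94.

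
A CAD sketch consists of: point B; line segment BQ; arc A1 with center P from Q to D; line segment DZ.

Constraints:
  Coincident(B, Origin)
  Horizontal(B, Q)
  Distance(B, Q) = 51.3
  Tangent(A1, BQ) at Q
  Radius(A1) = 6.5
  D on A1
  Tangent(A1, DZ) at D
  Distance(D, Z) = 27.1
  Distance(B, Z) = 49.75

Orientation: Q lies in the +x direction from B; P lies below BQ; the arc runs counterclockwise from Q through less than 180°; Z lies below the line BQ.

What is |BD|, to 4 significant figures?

45.25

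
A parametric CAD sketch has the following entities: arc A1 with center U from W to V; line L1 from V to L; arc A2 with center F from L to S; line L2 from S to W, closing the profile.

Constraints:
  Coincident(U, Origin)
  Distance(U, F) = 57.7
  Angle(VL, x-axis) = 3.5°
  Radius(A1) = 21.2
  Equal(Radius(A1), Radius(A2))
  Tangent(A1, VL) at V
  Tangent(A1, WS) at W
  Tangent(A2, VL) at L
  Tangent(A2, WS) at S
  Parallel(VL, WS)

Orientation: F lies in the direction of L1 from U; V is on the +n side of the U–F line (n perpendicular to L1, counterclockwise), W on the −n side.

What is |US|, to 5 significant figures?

61.471

The slot axis is L1's direction at 3.5°, so u = (cos 3.5°, sin 3.5°) = (0.99813, 0.061049) and n = (−sin 3.5°, cos 3.5°) = (-0.061049, 0.99813). U is at the origin and F lies 57.7 along u from U, so F = 57.7·u = (57.592, 3.5225). Tangency of A1 to both parallel lines with radius 21.2 puts V and W at U ± 21.2·n: V = (-1.2942, 21.160), W = (1.2942, -21.160). Equal radii place L and S the same way about F: L = F + 21.2·n = (56.298, 24.683), S = F − 21.2·n = (58.887, -17.638). Then |US| = |S − U| = 61.471.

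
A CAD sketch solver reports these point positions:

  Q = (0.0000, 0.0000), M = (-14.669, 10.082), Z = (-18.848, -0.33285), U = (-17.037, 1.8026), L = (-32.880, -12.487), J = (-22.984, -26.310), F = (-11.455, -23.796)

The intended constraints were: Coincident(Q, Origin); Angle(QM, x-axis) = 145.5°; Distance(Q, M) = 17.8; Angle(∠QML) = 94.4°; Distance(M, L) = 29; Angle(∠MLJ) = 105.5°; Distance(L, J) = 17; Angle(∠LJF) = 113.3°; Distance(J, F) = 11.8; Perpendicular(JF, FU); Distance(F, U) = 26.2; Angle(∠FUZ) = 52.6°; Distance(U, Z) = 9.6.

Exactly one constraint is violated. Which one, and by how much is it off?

Distance(U, Z) = 9.6 — off by 6.80.

Q = (0.00, 0.00) ✓; QM at 145.5° ✓; |QM| = 17.80 ✓; ∠QML = 94.40° ✓; |ML| = 29.00 ✓; ∠MLJ = 105.5° ✓; |LJ| = 17.00 ✓; ∠LJF = 113.3° ✓; |JF| = 11.80 ✓; ∠(JF, FU) = 90.00° ✓; |FU| = 26.20 ✓; ∠FUZ = 52.60° ✓; |UZ| = 2.800 ✗.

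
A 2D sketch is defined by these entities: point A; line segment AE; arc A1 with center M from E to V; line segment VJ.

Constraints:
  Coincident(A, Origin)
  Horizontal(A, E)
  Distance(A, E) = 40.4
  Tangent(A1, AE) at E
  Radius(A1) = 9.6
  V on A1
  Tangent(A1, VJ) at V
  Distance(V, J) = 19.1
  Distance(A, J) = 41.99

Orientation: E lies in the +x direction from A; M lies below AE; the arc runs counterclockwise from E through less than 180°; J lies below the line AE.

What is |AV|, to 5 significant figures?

32.246

Checks: |MV| = 9.600 ✓; ∠(MV, VJ) = 90.00° ✓; |VJ| = 19.10 ✓; |AJ| = 41.99 ✓.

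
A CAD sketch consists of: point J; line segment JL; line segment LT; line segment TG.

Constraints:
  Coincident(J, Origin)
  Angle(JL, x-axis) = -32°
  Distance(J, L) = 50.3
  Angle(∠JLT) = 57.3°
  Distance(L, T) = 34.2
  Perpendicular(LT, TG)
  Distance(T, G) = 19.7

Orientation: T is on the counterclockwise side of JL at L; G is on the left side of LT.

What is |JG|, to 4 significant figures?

23.69

J is at the origin; JL runs at -32.0° with length 50.3, so L = 50.3·(cos -32.0°, sin -32.0°) = (42.66, -26.65). ∠JLT = 57.3°, so LT runs at -32.0° + (180° − 57.3°) = 90.70° from the x-axis; with |LT| = 34.2, T = L + 34.2·(cos 90.70°, sin 90.70°) = (42.24, 7.543). LT is perpendicular to TG; with |TG| = 19.7 on the left of LT, G = T + 19.7·(-0.9999, -0.01222) = (22.54, 7.302). Then |JG| = |G − J| = 23.69.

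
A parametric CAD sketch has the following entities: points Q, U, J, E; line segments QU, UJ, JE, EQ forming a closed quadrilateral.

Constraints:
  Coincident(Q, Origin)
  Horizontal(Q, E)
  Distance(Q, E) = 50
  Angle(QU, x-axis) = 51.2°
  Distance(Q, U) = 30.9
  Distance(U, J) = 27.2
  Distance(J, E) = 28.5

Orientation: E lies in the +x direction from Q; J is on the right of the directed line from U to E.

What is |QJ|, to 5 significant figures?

21.870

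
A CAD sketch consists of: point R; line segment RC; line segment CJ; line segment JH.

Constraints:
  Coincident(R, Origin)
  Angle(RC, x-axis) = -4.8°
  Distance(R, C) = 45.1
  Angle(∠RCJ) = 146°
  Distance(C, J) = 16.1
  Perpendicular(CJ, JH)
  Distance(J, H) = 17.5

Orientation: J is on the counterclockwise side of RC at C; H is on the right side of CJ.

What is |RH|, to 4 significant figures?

68.46

R is at the origin; RC runs at -4.8° with length 45.1, so C = 45.1·(cos -4.8°, sin -4.8°) = (44.94, -3.774). ∠RCJ = 146.0°, so CJ runs at -4.8° + (180° − 146.0°) = 29.20° from the x-axis; with |CJ| = 16.1, J = C + 16.1·(cos 29.20°, sin 29.20°) = (59.00, 4.081). CJ is perpendicular to JH; with |JH| = 17.5 on the right of CJ, H = J + 17.5·(0.4879, -0.8729) = (67.53, -11.20). Then |RH| = |H − R| = 68.46.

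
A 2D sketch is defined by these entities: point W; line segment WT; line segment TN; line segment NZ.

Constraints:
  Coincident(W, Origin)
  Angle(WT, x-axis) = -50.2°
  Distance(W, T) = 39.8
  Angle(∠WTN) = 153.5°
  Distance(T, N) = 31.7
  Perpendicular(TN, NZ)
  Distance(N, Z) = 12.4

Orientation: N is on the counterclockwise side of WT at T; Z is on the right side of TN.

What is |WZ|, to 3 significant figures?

73.8

W is at the origin; WT runs at -50.2° with length 39.8, so T = 39.8·(cos -50.2°, sin -50.2°) = (25.5, -30.6). ∠WTN = 153.5°, so TN runs at -50.2° + (180° − 153.5°) = -23.7° from the x-axis; with |TN| = 31.7, N = T + 31.7·(cos -23.7°, sin -23.7°) = (54.5, -43.3). TN ⟂ NZ; with |NZ| = 12.4 on the right of TN, Z = N + 12.4·(-0.402, -0.916) = (49.5, -54.7). Then |WZ| = |Z − W| = 73.8.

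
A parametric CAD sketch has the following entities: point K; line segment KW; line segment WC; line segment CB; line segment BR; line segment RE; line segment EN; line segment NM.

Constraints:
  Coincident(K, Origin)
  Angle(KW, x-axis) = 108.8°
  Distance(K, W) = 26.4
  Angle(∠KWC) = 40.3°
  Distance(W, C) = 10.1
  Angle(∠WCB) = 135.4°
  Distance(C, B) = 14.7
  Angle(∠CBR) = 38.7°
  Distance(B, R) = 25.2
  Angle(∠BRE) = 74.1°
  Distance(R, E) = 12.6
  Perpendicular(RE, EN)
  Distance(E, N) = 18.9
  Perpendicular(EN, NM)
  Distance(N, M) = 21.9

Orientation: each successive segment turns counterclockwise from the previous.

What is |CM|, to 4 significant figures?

23.39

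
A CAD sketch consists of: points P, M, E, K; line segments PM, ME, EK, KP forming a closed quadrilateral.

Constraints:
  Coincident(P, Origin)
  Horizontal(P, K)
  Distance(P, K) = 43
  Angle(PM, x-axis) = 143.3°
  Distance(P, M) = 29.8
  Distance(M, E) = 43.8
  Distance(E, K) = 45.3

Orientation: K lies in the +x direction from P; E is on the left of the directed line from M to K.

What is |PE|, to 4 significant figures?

39.56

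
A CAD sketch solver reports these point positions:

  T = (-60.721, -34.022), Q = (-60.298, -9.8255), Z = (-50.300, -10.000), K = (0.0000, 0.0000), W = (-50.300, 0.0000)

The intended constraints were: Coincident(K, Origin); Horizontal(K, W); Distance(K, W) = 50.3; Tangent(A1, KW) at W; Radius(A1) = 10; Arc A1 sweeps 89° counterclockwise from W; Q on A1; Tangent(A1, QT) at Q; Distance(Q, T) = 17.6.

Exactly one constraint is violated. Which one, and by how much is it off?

Distance(Q, T) = 17.6 — off by 6.60.

K = (0.00, 0.00) ✓; K.y = 0.00, W.y = 0.00 ✓; |KW| = 50.30 ✓; ∠(ZW, WK) = 90.00° ✓; |ZW| = 10.00 ✓; bearing(Z→Q) − bearing(Z→W) = 89.00° ✓; |ZQ| = 10.00 ✓; ∠(ZQ, QT) = 90.00° ✓; |QT| = 24.20 ✗.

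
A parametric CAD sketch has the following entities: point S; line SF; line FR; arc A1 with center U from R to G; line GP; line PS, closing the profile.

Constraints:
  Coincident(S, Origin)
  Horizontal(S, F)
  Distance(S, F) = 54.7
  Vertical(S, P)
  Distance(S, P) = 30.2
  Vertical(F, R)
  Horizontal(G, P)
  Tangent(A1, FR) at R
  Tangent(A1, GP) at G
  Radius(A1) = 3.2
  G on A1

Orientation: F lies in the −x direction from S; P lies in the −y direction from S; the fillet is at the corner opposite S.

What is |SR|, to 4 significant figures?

61.00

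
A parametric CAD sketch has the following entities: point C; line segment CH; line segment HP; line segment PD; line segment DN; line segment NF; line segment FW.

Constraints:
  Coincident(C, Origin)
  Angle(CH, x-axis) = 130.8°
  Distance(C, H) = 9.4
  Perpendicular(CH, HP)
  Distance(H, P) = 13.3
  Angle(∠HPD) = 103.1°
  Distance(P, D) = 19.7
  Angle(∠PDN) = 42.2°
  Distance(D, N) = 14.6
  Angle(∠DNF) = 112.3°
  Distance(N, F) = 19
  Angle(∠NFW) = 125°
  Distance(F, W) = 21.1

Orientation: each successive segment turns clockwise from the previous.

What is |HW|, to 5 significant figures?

33.303

C is at the origin; CH runs at 130.8° with length 9.4, so H = (-6.1422, 7.1158). CH ⟂ HP, so HP runs at 40.800°; with |HP| = 13.3, P = (3.9259, 15.806). ∠HPD = 103.1° gives PD at -36.100° from the x-axis; with |PD| = 19.7, D = (19.843, 4.1991). ∠PDN = 42.2° gives DN at -173.90° from the x-axis; with |DN| = 14.6, N = (5.3259, 2.6476). ∠DNF = 112.3° gives NF at 118.40° from the x-axis; with |NF| = 19.0, F = (-3.7109, 19.361). ∠NFW = 125.0° gives FW at 63.400° from the x-axis; with |FW| = 21.1, W = (5.7368, 38.228). Then |HW| = |W − H| = 33.303.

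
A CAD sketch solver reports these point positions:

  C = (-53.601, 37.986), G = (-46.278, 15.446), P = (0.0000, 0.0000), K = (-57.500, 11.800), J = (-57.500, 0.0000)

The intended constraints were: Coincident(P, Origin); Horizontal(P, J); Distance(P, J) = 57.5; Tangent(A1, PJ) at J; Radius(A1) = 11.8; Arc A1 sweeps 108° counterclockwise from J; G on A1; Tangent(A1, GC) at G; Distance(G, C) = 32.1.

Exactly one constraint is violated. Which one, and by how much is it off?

Distance(G, C) = 32.1 — off by 8.40.

P = (0.00, 0.00) ✓; P.y = 0.00, J.y = 0.00 ✓; |PJ| = 57.50 ✓; ∠(KJ, JP) = 90.00° ✓; |KJ| = 11.80 ✓; bearing(K→G) − bearing(K→J) = 108.0° ✓; |KG| = 11.80 ✓; ∠(KG, GC) = 90.00° ✓; |GC| = 23.70 ✗.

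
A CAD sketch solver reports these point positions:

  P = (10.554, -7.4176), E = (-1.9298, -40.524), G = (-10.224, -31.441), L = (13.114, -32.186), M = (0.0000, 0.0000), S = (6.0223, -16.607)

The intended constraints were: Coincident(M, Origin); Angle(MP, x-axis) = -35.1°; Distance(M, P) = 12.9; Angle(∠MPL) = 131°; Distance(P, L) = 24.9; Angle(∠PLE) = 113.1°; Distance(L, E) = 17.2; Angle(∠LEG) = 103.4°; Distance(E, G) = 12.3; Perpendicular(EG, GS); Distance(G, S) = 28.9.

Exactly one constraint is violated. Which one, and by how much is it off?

Distance(G, S) = 28.9 — off by 6.90.

M = (0.00, 0.00) ✓; MP at -35.10° ✓; |MP| = 12.90 ✓; ∠MPL = 131.0° ✓; |PL| = 24.90 ✓; ∠PLE = 113.1° ✓; |LE| = 17.20 ✓; ∠LEG = 103.4° ✓; |EG| = 12.30 ✓; ∠(EG, GS) = 90.00° ✓; |GS| = 22.00 ✗.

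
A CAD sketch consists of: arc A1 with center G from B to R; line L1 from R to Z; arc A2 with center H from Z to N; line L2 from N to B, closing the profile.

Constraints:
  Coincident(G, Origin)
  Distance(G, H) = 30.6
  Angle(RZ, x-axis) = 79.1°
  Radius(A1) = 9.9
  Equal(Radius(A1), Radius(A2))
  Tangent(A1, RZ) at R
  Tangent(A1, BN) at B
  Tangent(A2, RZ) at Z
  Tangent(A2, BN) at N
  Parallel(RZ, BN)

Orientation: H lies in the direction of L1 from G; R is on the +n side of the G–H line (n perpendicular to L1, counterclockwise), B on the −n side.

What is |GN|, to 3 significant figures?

32.2

Tangency of A1 to both parallel lines with radius 9.9 puts R and B at G ± 9.9·n: R = (-9.72, 1.87), B = (9.72, -1.87). Equal radii place Z and N the same way about H: Z = H + 9.9·n = (-3.94, 31.9), N = H − 9.9·n = (15.5, 28.2). Then |GN| = |N − G| = 32.2.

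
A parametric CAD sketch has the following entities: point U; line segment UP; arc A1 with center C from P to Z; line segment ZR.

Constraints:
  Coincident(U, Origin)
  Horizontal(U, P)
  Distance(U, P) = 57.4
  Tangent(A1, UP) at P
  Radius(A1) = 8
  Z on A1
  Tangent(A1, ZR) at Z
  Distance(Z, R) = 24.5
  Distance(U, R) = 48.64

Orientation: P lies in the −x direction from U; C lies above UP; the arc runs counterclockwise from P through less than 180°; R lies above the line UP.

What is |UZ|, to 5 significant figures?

50.296

U is at the origin; U and P share the same y with |UP| = 57.4 and P on the −x side, so P = (-57.400, 0.0000). The tangent condition forces CP to be normal to UP, so C = P + (0, 8) = (-57.400, 8.0000). Since CZ ⟂ ZR (tangency), |CR| = √(8.0² + 24.5²) = 25.773 regardless of where Z sits on A1. So R lies on both circle(U, 48.64) and circle(C, 25.773); the above-UP intersection is R = (-40.280, 27.265). Z is the foot of the tangent from R: Z = (-50.066, 4.8045).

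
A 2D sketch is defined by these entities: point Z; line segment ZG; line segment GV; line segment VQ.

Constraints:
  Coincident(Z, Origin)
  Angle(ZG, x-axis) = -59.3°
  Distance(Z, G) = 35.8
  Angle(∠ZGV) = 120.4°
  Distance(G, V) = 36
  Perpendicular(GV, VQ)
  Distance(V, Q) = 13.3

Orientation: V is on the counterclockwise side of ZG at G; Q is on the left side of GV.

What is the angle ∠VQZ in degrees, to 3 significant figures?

108°

∠ZGV = 120.4°, so GV runs at -59.3° + (180° − 120.4°) = 0.300° from the x-axis; with |GV| = 36.0, V = G + 36.0·(cos 0.300°, sin 0.300°) = (54.3, -30.6). The perpendicularity gives VQ at right angles to GV; with |VQ| = 13.3 on the left of GV, Q = V + 13.3·(-0.00524, 1.00) = (54.2, -17.3). Then cos ∠VQZ = QV·QZ / (|QV||QZ|), giving 108°.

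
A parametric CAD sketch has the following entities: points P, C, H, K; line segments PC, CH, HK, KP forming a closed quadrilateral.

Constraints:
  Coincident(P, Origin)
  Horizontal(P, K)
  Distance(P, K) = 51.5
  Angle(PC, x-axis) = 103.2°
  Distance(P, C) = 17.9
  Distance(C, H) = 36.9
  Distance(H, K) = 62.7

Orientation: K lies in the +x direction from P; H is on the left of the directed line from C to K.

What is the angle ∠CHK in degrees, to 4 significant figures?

65.77°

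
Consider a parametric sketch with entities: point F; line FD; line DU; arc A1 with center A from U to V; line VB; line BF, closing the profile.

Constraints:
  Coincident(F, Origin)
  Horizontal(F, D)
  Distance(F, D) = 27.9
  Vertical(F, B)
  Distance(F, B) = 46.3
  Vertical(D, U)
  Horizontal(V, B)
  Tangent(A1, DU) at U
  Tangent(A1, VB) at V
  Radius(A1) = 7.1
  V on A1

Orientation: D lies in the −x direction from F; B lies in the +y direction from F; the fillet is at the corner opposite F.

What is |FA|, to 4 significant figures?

44.38

FB is vertical with |FB| = 46.3 and B on the +y side, so B = (0.000, 46.30). The virtual corner opposite F is at (-27.90, 46.30). A1 meets DU tangentially, so AU is at right angles to DU and since A1 is tangent to VB there, AV ⟂ VB, with radius 7.1, so the center A sits 7.1 in from both sides at A = (-20.80, 39.20). Then |FA| = |A − F| = 44.38.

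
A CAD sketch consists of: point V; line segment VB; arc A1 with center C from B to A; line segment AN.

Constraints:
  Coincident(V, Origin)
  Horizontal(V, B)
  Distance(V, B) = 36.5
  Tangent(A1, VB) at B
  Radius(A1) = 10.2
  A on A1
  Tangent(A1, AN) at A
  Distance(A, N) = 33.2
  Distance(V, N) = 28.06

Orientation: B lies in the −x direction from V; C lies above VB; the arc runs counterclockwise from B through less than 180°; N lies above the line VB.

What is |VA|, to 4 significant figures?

29.26

V is at the origin; V and B share the same y with |VB| = 36.5 and B on the −x side, so B = (-36.50, 0.000). The tangent condition forces CB to be normal to VB, so C = B + (0, 10.2) = (-36.50, 10.20). Since CA ⟂ AN (tangency), |CN| = √(10.2² + 33.2²) = 34.73 regardless of where A sits on A1. So N lies on both circle(V, 28.06) and circle(C, 34.73); the above-VB intersection is N = (-6.295, 27.34). A is the foot of the tangent from N: A = (-29.08, 3.199).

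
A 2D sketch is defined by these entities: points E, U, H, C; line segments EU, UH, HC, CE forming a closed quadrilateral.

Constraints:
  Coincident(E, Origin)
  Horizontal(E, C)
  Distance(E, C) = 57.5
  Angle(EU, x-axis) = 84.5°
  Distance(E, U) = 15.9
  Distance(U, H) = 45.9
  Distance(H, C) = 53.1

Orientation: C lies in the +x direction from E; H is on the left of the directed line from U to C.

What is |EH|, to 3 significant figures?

58.9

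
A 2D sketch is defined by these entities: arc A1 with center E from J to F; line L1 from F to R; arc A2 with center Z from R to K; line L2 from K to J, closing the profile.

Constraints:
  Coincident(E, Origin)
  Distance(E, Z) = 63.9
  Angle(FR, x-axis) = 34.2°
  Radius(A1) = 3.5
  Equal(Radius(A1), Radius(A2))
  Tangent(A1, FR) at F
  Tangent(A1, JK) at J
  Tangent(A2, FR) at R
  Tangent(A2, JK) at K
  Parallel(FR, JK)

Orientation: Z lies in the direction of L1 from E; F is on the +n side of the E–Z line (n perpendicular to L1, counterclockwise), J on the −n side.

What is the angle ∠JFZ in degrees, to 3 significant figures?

86.9°

The slot axis is L1's direction at 34.2°, so u = (cos 34.2°, sin 34.2°) = (0.827, 0.562) and n = (−sin 34.2°, cos 34.2°) = (-0.562, 0.827). E is at the origin and Z lies 63.9 along u from E, so Z = 63.9·u = (52.9, 35.9). Tangency of A1 to both parallel lines with radius 3.5 puts F and J at E ± 3.5·n: F = (-1.97, 2.89), J = (1.97, -2.89). Then cos ∠JFZ = FJ·FZ / (|FJ||FZ|), giving 86.9°.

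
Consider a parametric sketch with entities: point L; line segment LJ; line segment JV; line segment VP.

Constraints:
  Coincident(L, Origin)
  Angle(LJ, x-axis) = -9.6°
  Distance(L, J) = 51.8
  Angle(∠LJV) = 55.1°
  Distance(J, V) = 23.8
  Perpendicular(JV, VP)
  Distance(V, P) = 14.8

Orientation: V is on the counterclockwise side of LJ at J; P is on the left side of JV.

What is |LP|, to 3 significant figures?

28.3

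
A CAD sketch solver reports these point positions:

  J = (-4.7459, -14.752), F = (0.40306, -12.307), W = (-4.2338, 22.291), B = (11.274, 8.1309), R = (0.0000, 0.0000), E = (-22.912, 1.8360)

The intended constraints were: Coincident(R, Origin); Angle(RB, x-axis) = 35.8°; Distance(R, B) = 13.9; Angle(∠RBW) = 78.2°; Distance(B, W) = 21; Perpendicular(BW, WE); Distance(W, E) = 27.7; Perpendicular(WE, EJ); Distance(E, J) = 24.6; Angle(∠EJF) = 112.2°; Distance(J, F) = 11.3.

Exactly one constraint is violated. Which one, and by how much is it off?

Distance(J, F) = 11.3 — off by 5.60.

R = (0.00, 0.00) ✓; RB at 35.80° ✓; |RB| = 13.90 ✓; ∠RBW = 78.20° ✓; |BW| = 21.00 ✓; ∠(BW, WE) = 90.00° ✓; |WE| = 27.70 ✓; ∠(WE, EJ) = 90.00° ✓; |EJ| = 24.60 ✓; ∠EJF = 112.2° ✓; |JF| = 5.700 ✗.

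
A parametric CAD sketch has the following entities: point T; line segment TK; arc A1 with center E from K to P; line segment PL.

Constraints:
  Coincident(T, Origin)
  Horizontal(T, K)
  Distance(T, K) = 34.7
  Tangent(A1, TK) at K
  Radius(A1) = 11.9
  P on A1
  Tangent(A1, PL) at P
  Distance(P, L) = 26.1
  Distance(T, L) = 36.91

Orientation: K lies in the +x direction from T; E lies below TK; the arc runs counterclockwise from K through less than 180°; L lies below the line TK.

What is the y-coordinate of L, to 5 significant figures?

-33.399

Checks: |EP| = 11.90 ✓; ∠(EP, PL) = 90.00° ✓; |PL| = 26.10 ✓; |TL| = 36.91 ✓.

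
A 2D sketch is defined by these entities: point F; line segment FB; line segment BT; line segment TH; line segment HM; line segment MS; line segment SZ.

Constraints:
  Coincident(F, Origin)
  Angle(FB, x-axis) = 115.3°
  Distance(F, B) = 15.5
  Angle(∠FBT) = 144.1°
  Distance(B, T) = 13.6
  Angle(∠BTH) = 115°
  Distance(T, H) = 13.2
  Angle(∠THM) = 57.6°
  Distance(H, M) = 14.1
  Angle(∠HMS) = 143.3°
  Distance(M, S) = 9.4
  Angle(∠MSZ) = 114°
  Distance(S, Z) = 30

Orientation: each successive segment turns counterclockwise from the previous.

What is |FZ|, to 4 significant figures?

39.84

F is at the origin; FB runs at 115.3° with length 15.5, so B = (-6.624, 14.01). ∠FBT = 144.1° gives BT at 151.2° from the x-axis; with |BT| = 13.6, T = (-18.54, 20.57). ∠BTH = 115.0° gives TH at -143.8° from the x-axis; with |TH| = 13.2, H = (-29.19, 12.77). ∠THM = 57.6° gives HM at -21.40° from the x-axis; with |HM| = 14.1, M = (-16.07, 7.624). ∠HMS = 143.3° gives MS at 15.30° from the x-axis; with |MS| = 9.4, S = (-6.999, 10.10). ∠MSZ = 114.0° gives SZ at 81.30° from the x-axis; with |SZ| = 30.0, Z = (-2.461, 39.76). Then |FZ| = |Z − F| = 39.84.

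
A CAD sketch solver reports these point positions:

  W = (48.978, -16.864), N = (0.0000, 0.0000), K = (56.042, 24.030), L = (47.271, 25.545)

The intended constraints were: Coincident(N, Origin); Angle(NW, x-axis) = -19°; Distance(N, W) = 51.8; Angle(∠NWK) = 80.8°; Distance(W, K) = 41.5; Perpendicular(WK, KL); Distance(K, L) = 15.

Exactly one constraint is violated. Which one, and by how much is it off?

Distance(K, L) = 15 — off by 6.10.

N = (0.00, 0.00) ✓; NW at -19.00° ✓; |NW| = 51.80 ✓; ∠NWK = 80.80° ✓; |WK| = 41.50 ✓; ∠(WK, KL) = 90.00° ✓; |KL| = 8.901 ✗.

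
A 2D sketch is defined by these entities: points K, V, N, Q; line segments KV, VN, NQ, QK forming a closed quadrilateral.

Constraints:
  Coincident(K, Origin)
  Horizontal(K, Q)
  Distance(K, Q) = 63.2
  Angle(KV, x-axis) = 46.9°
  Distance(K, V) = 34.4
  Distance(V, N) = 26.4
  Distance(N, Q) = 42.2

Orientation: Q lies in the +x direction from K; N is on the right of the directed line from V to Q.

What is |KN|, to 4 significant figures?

21.05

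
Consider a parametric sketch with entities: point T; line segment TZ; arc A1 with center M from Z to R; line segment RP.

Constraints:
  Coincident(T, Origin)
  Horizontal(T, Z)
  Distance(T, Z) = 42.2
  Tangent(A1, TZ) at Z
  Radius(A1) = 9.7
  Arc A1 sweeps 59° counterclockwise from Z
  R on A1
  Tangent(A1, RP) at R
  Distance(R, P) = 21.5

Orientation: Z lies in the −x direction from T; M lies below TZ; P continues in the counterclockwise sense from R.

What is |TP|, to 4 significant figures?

65.79

T is at the origin; TZ is horizontal with |TZ| = 42.2 and Z on the −x side, so Z = (-42.20, 0.000). A1 meets TZ tangentially, so MZ is at right angles to TZ, so M = Z + (0, -9.7) = (-42.20, -9.700). On A1, Z sits at bearing 90° from M; a 59° counterclockwise sweep puts R at bearing 149°, so R = M + 9.7·(cos 149°, sin 149°) = (-50.51, -4.704). Since A1 is tangent to RP there, MR ⟂ RP, so RP runs along (−sin 149°, cos 149°); with |RP| = 21.5, P = (-61.59, -23.13). Then |TP| = |P − T| = 65.79.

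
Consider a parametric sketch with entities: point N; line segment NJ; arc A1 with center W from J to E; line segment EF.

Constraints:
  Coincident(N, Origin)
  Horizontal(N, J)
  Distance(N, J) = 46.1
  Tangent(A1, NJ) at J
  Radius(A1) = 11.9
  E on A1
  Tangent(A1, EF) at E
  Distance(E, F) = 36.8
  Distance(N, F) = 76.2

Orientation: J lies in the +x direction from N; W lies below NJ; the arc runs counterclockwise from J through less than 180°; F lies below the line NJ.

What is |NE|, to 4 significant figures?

41.29

Checks: |WE| = 11.90 ✓; ∠(WE, EF) = 90.00° ✓; |EF| = 36.80 ✓; |NF| = 76.20 ✓.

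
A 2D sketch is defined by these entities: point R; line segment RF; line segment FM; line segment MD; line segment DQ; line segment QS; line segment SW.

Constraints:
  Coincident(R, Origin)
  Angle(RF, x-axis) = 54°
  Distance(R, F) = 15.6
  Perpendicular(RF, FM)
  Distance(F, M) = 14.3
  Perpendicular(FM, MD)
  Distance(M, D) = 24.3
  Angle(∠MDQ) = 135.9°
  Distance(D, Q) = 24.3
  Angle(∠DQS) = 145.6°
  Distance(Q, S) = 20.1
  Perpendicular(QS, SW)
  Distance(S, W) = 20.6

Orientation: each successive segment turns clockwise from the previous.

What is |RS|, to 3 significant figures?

37.5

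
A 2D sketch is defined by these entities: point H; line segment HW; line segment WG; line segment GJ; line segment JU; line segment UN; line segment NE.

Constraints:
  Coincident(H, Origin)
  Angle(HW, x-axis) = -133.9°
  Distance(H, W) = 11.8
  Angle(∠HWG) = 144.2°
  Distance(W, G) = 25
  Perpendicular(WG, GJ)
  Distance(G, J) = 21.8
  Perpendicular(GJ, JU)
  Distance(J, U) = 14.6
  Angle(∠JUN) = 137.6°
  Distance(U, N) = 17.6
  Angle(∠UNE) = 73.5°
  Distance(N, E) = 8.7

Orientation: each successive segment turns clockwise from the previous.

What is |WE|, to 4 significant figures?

7.289

∠JUN = 137.6° gives UN at -32.10° from the x-axis; with |UN| = 17.6, N = (-7.403, 1.734). ∠UNE = 73.5° gives NE at -138.6° from the x-axis; with |NE| = 8.7, E = (-13.93, -4.019). Then |WE| = |E − W| = 7.289.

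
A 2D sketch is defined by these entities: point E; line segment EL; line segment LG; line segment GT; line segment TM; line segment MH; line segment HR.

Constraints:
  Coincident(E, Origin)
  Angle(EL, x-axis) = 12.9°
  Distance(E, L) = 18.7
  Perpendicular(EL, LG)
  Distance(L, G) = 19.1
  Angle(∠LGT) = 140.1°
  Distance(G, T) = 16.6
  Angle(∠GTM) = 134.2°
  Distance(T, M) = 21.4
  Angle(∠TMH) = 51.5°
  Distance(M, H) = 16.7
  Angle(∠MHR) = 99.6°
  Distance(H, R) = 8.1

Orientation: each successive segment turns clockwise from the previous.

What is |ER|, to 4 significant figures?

23.26

∠TMH = 51.5° gives MH at 68.70° from the x-axis; with |MH| = 16.7, H = (0.5792, -20.00). ∠MHR = 99.6° gives HR at -11.70° from the x-axis; with |HR| = 8.1, R = (8.511, -21.65). Then |ER| = |R − E| = 23.26.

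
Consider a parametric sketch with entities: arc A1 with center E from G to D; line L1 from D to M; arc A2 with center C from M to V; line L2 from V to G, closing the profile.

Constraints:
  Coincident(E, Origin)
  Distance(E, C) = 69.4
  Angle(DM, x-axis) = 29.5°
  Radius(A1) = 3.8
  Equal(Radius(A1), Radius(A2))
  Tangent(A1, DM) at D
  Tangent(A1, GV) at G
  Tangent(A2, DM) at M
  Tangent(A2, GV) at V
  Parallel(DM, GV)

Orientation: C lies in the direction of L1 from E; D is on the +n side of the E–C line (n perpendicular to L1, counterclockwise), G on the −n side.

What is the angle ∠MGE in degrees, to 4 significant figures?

83.75°

The slot axis is L1's direction at 29.5°, so u = (cos 29.5°, sin 29.5°) = (0.8704, 0.4924) and n = (−sin 29.5°, cos 29.5°) = (-0.4924, 0.8704). E is at the origin and C lies 69.4 along u from E, so C = 69.4·u = (60.40, 34.17). Tangency of A1 to both parallel lines with radius 3.8 puts D and G at E ± 3.8·n: D = (-1.871, 3.307), G = (1.871, -3.307). Equal radii place M and V the same way about C: M = C + 3.8·n = (58.53, 37.48), V = C − 3.8·n = (62.27, 30.87). Then cos ∠MGE = GM·GE / (|GM||GE|), giving 83.75°.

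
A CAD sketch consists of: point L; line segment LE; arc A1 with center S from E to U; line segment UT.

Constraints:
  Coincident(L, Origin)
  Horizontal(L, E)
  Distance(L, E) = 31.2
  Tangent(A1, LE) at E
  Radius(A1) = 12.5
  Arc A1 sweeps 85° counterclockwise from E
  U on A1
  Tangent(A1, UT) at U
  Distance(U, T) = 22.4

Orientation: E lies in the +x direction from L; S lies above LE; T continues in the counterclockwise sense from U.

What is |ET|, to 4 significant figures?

36.67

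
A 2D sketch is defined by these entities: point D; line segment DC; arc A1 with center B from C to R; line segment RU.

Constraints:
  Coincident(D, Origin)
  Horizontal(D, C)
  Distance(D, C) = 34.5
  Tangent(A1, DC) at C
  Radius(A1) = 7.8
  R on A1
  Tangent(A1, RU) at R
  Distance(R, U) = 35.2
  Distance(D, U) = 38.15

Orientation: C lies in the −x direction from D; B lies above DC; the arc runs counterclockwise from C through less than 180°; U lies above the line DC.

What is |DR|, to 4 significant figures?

27.82

Checks: |BC| = 7.800 ✓; |BR| = 7.800 ✓; ∠(BR, RU) = 90.00° ✓; |RU| = 35.20 ✓; |DU| = 38.15 ✓.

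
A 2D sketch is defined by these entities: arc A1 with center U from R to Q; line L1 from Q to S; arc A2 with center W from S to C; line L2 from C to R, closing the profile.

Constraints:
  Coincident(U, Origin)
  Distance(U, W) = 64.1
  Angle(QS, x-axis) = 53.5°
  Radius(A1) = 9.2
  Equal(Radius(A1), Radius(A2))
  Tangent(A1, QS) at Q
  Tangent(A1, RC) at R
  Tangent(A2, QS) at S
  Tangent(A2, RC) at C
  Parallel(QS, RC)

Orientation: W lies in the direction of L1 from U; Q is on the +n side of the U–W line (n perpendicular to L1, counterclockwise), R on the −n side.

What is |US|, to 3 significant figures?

64.8

Tangency of A1 to both parallel lines with radius 9.2 puts Q and R at U ± 9.2·n: Q = (-7.40, 5.47), R = (7.40, -5.47). Equal radii place S and C the same way about W: S = W + 9.2·n = (30.7, 57.0), C = W − 9.2·n = (45.5, 46.1). Then |US| = |S − U| = 64.8.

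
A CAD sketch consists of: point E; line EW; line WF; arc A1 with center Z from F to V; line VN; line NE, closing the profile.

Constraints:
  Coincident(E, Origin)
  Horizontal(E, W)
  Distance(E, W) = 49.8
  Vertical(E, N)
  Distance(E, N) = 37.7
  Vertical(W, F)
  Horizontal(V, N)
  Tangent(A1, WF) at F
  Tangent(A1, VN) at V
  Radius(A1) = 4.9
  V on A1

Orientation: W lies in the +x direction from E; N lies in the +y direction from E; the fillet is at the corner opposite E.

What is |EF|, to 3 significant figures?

59.6

E is at the origin; EW is horizontal with |EW| = 49.8 and W on the +x side, so W = (49.8, 0.00). EN is vertical with |EN| = 37.7 and N on the +y side, so N = (0.00, 37.7). The virtual corner opposite E is at (49.8, 37.7). Tangency of A1 to WF means the radius ZF is perpendicular to WF and since A1 is tangent to VN there, ZV ⟂ VN, with radius 4.9, so the center Z sits 4.9 in from both sides at Z = (44.9, 32.8). That places the tangent points at F = (49.8, 32.8) on WF and V = (44.9, 37.7) on VN. Then |EF| = |F − E| = 59.6.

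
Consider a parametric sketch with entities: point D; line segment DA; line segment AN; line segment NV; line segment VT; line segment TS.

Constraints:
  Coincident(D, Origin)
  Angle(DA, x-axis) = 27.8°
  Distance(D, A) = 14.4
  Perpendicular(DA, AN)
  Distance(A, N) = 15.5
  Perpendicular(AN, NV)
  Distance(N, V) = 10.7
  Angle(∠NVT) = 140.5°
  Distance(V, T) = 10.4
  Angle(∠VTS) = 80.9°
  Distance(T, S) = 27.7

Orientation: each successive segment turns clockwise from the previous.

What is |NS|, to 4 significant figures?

25.02

D is at the origin; DA runs at 27.8° with length 14.4, so A = (12.74, 6.716). The perpendicularity gives AN at right angles to DA, so AN runs at -62.20°; with |AN| = 15.5, N = (19.97, -6.995). AN ⟂ NV, so NV runs at -152.2°; with |NV| = 10.7, V = (10.50, -11.99). ∠NVT = 140.5° gives VT at 168.3° from the x-axis; with |VT| = 10.4, T = (0.3180, -9.876). ∠VTS = 80.9° gives TS at 69.20° from the x-axis; with |TS| = 27.7, S = (10.15, 16.02). Then |NS| = |S − N| = 25.02.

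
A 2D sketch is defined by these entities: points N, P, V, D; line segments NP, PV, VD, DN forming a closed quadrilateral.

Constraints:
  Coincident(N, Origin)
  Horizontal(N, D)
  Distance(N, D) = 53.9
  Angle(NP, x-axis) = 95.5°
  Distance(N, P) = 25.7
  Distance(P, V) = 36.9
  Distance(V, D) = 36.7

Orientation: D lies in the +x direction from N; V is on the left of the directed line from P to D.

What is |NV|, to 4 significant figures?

45.97

Checks: |PV| = 36.90 ✓; |VD| = 36.70 ✓.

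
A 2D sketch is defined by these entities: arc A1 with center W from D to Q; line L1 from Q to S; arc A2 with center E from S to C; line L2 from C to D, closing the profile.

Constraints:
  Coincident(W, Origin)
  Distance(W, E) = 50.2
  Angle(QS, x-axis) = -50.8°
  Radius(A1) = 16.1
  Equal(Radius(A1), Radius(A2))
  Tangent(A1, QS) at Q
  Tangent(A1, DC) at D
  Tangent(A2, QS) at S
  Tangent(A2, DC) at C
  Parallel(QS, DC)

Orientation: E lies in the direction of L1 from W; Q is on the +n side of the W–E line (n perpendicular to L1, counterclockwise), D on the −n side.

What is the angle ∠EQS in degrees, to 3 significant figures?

17.8°

Tangency of A1 to both parallel lines with radius 16.1 puts Q and D at W ± 16.1·n: Q = (12.5, 10.2), D = (-12.5, -10.2). Equal radii place S and C the same way about E: S = E + 16.1·n = (44.2, -28.7), C = E − 16.1·n = (19.3, -49.1). Then cos ∠EQS = QE·QS / (|QE||QS|), giving 17.8°.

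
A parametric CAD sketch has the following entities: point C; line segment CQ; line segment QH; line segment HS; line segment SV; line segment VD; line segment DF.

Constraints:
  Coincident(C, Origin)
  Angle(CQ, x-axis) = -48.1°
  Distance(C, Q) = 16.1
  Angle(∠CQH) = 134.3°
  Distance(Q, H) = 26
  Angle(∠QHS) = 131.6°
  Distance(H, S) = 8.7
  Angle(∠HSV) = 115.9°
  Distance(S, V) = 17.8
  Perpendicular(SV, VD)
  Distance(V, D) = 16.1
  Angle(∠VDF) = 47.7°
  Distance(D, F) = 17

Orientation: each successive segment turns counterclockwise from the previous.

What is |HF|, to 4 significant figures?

9.566

The perpendicularity gives VD at right angles to SV, so VD runs at -159.9°; with |VD| = 16.1, D = (21.54, 4.369). ∠VDF = 47.7° gives DF at -27.60° from the x-axis; with |DF| = 17.0, F = (36.60, -3.507). Then |HF| = |F − H| = 9.566.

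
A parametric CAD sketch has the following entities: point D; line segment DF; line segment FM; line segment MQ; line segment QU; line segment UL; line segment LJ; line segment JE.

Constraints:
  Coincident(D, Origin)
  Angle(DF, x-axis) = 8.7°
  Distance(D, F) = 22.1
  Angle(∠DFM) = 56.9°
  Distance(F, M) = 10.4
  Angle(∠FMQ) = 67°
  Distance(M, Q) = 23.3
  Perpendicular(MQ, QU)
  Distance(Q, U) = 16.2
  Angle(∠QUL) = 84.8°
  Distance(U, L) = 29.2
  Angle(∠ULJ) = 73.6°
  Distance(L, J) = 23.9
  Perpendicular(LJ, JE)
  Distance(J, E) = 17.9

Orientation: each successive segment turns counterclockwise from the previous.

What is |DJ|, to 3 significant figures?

13.4

D is at the origin; DF runs at 8.7° with length 22.1, so F = (21.8, 3.34). ∠DFM = 56.9° gives FM at 132° from the x-axis; with |FM| = 10.4, M = (14.9, 11.1). ∠FMQ = 67.0° gives MQ at -115° from the x-axis; with |MQ| = 23.3, Q = (4.99, -9.99). MQ ⟂ QU, so QU runs at -25.2°; with |QU| = 16.2, U = (19.7, -16.9). ∠QUL = 84.8° gives UL at 70.0° from the x-axis; with |UL| = 29.2, L = (29.6, 10.6). ∠ULJ = 73.6° gives LJ at 176° from the x-axis; with |LJ| = 23.9, J = (5.79, 12.1). Then |DJ| = |J − D| = 13.4.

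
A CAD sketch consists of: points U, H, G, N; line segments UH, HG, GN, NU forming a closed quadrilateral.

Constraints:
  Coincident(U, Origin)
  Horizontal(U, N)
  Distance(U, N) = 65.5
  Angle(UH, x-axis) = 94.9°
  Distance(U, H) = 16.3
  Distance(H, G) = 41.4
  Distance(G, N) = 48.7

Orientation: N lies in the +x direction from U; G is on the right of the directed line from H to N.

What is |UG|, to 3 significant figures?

27.9

U is at the origin; UN is horizontal with |UN| = 65.5 and N in +x, so N = (65.5, 0). UH runs at 94.9° with |UH| = 16.3, so H = (-1.39, 16.2). G is determined by |HG| = 41.4 and |GN| = 48.7 together: it lies at the intersection of circle(H, 41.4) and circle(N, 48.7). With |HN| = 68.8, the foot of the radical line on HN is 29.6 from H and the perpendicular offset is √(41.4² − 29.6²) = 28.9. Taking the right-of-HN solution: G = (20.6, -18.8).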